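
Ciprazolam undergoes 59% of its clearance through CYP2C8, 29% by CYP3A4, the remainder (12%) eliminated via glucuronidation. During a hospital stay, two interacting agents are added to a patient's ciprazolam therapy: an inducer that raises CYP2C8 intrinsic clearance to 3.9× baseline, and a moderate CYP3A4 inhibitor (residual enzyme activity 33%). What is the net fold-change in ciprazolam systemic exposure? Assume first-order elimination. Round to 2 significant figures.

The CYP2C8 pathway (59% of clearance) rises to 3.9× activity: 0.59 × 3.9 = 2.301.
The CYP3A4 pathway (29% of clearance) drops to 0.33× activity: 0.29 × 0.33 = 0.0957.
The remaining 12% of clearance is unaffected.
CL_new/CL_old = 2.301 + 0.0957 + 0.12 = 2.5167.
Because systemic exposure varies inversely with clearance, the combined effect is 1 / 2.5167 = 0.40.

0.40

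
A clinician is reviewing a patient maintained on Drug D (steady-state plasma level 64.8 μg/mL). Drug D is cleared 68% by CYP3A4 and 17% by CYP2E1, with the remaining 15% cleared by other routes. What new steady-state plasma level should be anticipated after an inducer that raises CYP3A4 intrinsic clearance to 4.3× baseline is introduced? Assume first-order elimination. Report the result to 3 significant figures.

The CYP3A4 pathway (68% of clearance) increases to 4.3× activity: 0.68 × 4.3 = 2.924.
CYP2E1 (17%) and the residual 15% are unaffected.
CL_new/CL_old = 2.924 + 0.17 + 0.15 = 3.244.
With dosing unchanged, steady-state plasma level scales as 1/CL: 64.8 / 3.244 = 20.0 μg/mL.

20.0 μg/mL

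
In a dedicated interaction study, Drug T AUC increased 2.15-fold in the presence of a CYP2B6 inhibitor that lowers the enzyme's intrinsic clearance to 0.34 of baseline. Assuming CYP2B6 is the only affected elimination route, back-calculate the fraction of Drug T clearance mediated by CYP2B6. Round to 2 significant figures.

0.81

Let x = fm,CYP2B6. Because AUC ∝ 1/CL, relative clearance fell to 1/2.15 = 0.4651.
Setting x·0.34 + (1 − x) = 0.4651 and solving: x = (0.4651 − 1)/(0.34 − 1) = 0.81.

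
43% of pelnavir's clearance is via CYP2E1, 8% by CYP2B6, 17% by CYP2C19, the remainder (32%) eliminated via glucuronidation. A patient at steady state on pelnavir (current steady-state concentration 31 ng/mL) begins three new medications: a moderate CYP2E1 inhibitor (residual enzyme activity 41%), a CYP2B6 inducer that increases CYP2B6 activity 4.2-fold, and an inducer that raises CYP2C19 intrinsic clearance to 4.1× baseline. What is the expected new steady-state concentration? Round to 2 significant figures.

The CYP2E1 pathway (43% of clearance) is reduced to 0.41× activity: 0.43 × 0.41 = 0.1763.
The CYP2B6 pathway (8% of clearance) increases to 4.2× activity: 0.08 × 4.2 = 0.336.
The CYP2C19 pathway (17% of clearance) rises to 4.1× activity: 0.17 × 4.1 = 0.697.
Non-CYP routes (32%) are unchanged.
CL_new/CL_old = 0.1763 + 0.336 + 0.697 + 0.32 = 1.5293.
Dividing the baseline by the relative clearance: 31 / 1.5293 = 20 ng/mL.

20 ng/mL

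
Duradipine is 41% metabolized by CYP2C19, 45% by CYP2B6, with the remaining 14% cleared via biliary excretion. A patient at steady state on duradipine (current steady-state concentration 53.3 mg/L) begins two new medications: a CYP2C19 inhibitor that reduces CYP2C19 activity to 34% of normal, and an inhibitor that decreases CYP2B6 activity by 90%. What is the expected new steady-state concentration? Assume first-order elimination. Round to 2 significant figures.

1.6 × 10² mg/L

CYP2C19: 0.41 × 0.34 = 0.1394
CYP2B6: 0.45 × 0.1 = 0.045
Other: 0.14 (unchanged)
CL_new/CL_old = 0.1394 + 0.045 + 0.14 = 0.3244.
New steady-state concentration = 53.3 / 0.3244 = 1.6 × 10² mg/L (concentration scales inversely with clearance).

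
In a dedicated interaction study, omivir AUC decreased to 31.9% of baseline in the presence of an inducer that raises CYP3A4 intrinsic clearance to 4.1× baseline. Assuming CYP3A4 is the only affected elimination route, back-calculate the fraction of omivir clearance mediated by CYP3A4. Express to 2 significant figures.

0.69

Let x = fm,CYP3A4. Because AUC ∝ 1/CL, relative clearance rose to 1/0.319 = 3.135.
Only the CYP3A4 route changed, so 3.135 = x·4.1 + (1 − x), giving x = 0.69.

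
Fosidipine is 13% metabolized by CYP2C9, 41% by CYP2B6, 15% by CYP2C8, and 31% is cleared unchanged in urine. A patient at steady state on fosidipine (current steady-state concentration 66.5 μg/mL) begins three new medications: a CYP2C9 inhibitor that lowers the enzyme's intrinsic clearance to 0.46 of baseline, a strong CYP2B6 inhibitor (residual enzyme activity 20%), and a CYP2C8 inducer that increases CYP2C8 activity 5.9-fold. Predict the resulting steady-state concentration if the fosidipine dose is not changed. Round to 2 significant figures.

50 μg/mL

The CYP2C9 pathway (13% of clearance) drops to 0.46× activity: 0.13 × 0.46 = 0.0598.
The CYP2B6 pathway (41% of clearance) falls to 0.2× activity: 0.41 × 0.2 = 0.082.
The CYP2C8 pathway (15% of clearance) is boosted to 5.9× activity: 0.15 × 5.9 = 0.885.
Non-CYP routes (31%) are unchanged.
New clearance relative to baseline: 0.0598 + 0.082 + 0.885 + 0.31 = 1.3368.
Dividing the baseline by the relative clearance: 66.5 / 1.3368 = 50 μg/mL.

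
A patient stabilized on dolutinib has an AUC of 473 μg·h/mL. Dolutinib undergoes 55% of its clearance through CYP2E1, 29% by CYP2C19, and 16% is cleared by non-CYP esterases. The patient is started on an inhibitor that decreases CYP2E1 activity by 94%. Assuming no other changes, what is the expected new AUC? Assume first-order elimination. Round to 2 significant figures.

The CYP2E1 pathway (55% of clearance) falls to 0.06× activity: 0.55 × 0.06 = 0.033.
CYP2C19 (29%) and the residual 16% are unaffected.
Relative clearance = 0.033 + 0.29 + 0.16 = 0.483.
AUC ∝ 1/CL, so new value = 473 / 0.483 = 9.8 × 10² μg·h/mL.

9.8 × 10² μg·h/mL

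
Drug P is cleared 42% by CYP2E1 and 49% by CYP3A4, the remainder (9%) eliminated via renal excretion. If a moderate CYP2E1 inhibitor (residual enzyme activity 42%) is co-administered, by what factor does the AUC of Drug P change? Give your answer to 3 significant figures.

1.32

CYP2E1: 0.42 × 0.42 = 0.1764
CYP3A4: 0.49 (unchanged)
Other: 0.09 (unchanged)
New clearance relative to baseline: 0.1764 + 0.49 + 0.09 = 0.7564.
AUC ratio = CL_old/CL_new = 1 / 0.7564 = 1.32.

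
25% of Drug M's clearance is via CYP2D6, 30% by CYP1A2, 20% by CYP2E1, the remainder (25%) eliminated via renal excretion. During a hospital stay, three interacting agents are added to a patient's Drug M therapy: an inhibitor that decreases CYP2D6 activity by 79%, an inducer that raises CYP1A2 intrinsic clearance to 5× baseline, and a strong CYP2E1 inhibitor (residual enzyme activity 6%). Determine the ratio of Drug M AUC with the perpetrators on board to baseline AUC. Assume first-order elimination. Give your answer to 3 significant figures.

The CYP2D6 pathway (25% of clearance) falls to 0.21× activity: 0.25 × 0.21 = 0.0525.
The CYP1A2 pathway (30% of clearance) is boosted to 5× activity: 0.3 × 5 = 1.5.
The CYP2E1 pathway (20% of clearance) is reduced to 0.06× activity: 0.2 × 0.06 = 0.012.
The remaining 25% of clearance is unaffected.
Relative clearance = 0.0525 + 1.5 + 0.012 + 0.25 = 1.8145.
Net AUC ratio = 1 / 1.8145 = 0.551.

0.551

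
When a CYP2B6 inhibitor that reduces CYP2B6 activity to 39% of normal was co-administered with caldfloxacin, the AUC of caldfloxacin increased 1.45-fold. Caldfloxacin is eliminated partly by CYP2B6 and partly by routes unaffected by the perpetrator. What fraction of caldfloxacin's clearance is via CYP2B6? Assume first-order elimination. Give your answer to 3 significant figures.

Write x for the fraction cleared via CYP2B6. The observed AUC change means clearance fell to 1/1.45 = 0.6897 of baseline.
Only the CYP2B6 route changed, so 0.6897 = x·0.39 + (1 − x), giving x = 0.509.

0.509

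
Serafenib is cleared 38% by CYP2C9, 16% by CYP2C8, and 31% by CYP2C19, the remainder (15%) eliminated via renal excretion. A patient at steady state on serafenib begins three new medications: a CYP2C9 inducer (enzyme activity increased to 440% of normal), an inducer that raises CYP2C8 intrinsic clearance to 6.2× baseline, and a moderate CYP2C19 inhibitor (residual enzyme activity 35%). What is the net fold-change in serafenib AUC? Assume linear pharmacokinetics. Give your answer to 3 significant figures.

CYP2C9: 0.38 × 4.4 = 1.672
CYP2C8: 0.16 × 6.2 = 0.992
CYP2C19: 0.31 × 0.35 = 0.1085
Other: 0.15 (unchanged)
CL_new/CL_old = 1.672 + 0.992 + 0.1085 + 0.15 = 2.9225.
Because AUC varies inversely with clearance, the combined effect is 1 / 2.9225 = 0.342.

0.342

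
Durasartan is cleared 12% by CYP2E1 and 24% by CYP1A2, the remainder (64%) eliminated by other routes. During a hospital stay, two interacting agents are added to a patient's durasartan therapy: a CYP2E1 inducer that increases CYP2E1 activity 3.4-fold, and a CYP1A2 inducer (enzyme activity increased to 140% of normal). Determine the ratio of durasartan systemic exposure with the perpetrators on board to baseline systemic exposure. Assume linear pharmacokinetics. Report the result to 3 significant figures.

0.723

The CYP2E1 pathway (12% of clearance) is boosted to 3.4× activity: 0.12 × 3.4 = 0.408.
The CYP1A2 pathway (24% of clearance) is boosted to 1.4× activity: 0.24 × 1.4 = 0.336.
The remaining 64% of clearance is unaffected.
CL_new/CL_old = 0.408 + 0.336 + 0.64 = 1.384.
Net systemic exposure ratio = 1 / 1.384 = 0.723.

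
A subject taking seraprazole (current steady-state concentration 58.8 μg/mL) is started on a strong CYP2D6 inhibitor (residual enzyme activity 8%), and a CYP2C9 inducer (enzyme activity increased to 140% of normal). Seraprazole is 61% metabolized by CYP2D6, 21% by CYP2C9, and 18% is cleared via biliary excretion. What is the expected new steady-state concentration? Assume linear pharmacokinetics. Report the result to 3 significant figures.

112 μg/mL

The CYP2D6 pathway (61% of clearance) drops to 0.08× activity: 0.61 × 0.08 = 0.0488.
The CYP2C9 pathway (21% of clearance) increases to 1.4× activity: 0.21 × 1.4 = 0.294.
Non-CYP routes (18%) are unchanged.
New clearance relative to baseline: 0.0488 + 0.294 + 0.18 = 0.5228.
Dividing the baseline by the relative clearance: 58.8 / 0.5228 = 112 μg/mL.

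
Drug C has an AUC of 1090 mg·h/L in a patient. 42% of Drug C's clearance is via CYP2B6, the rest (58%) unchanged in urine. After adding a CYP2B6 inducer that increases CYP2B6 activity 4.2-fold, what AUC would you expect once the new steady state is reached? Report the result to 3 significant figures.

465 mg·h/L

The CYP2B6 pathway (42% of clearance) rises to 4.2× activity: 0.42 × 4.2 = 1.764.
Non-CYP routes (58%) are unchanged.
New clearance relative to baseline: 1.764 + 0.58 = 2.344.
AUC ∝ 1/CL, so new value = 1090 / 2.344 = 465 mg·h/L.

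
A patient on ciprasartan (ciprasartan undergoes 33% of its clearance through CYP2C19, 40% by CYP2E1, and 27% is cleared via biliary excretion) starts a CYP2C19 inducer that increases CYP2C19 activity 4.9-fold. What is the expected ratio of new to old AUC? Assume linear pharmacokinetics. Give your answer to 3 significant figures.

0.437

CYP2C19: 0.33 × 4.9 = 1.617
CYP2E1: 0.4 (unchanged)
Other: 0.27 (unchanged)
New clearance relative to baseline: 1.617 + 0.4 + 0.27 = 2.287.
AUC is inversely proportional to clearance, so the fold-change is 1 / 2.287 = 0.437.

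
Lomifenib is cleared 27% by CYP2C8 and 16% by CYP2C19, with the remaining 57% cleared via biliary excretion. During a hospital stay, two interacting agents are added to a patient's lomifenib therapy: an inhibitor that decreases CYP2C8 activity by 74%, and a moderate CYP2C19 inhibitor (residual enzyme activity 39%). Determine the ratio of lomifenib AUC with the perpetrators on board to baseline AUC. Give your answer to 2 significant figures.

1.4

The CYP2C8 pathway (27% of clearance) drops to 0.26× activity: 0.27 × 0.26 = 0.0702.
The CYP2C19 pathway (16% of clearance) is reduced to 0.39× activity: 0.16 × 0.39 = 0.0624.
Non-CYP routes (57%) are unchanged.
Relative clearance = 0.0702 + 0.0624 + 0.57 = 0.7026.
Because AUC varies inversely with clearance, the combined effect is 1 / 0.7026 = 1.4.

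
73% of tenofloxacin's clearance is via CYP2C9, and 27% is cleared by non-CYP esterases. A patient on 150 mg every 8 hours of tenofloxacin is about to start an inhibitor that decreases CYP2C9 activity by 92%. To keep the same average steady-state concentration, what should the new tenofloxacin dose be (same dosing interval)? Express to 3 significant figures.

The CYP2C9 pathway (73% of clearance) drops to 0.08× activity: 0.73 × 0.08 = 0.0584.
The remaining 27% of clearance is unaffected.
CL_new/CL_old = 0.0584 + 0.27 = 0.3284.
Css,avg = (dose rate)/CL, so holding Css fixed requires dose ∝ CL: 150 × 0.3284 = 49.3 mg.

49.3 mg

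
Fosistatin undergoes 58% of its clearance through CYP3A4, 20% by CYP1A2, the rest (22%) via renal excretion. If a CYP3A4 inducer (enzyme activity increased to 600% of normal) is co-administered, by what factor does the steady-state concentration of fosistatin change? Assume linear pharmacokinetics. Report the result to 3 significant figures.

The CYP3A4 pathway (58% of clearance) increases to 6× activity: 0.58 × 6 = 3.48.
CYP1A2 (20%) and the residual 22% are unaffected.
New clearance relative to baseline: 3.48 + 0.2 + 0.22 = 3.9.
Steady-state concentration is inversely proportional to clearance, so the fold-change is 1 / 3.9 = 0.256.

0.256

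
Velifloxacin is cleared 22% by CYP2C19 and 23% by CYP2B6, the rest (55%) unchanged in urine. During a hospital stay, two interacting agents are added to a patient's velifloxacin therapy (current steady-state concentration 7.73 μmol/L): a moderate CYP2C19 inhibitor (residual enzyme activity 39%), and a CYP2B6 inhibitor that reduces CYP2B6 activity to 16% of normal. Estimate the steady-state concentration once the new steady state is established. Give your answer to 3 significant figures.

CYP2C19: 0.22 × 0.39 = 0.0858
CYP2B6: 0.23 × 0.16 = 0.0368
Other: 0.55 (unchanged)
New clearance relative to baseline: 0.0858 + 0.0368 + 0.55 = 0.6726.
New steady-state concentration = 7.73 / 0.6726 = 11.5 μmol/L (concentration scales inversely with clearance).

11.5 μmol/L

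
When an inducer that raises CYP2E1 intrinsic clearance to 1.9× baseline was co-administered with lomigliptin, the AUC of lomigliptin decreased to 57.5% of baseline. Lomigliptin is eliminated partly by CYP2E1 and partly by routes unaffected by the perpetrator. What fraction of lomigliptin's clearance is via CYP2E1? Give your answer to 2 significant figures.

Write x for the fraction cleared via CYP2E1. The observed AUC change means clearance rose to 1/0.575 = 1.739 of baseline.
Setting x·1.9 + (1 − x) = 1.739 and solving: x = (1.739 − 1)/(1.9 − 1) = 0.82.

0.82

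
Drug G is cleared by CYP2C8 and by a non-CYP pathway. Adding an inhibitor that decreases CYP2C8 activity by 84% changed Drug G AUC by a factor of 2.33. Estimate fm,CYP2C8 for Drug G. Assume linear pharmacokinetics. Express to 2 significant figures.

CL'/CL = 1 / 2.33 = 0.4292
0.16·fm + (1 − fm) = 0.4292
fm = (0.4292 − 1) / (0.16 − 1) = 0.68

0.68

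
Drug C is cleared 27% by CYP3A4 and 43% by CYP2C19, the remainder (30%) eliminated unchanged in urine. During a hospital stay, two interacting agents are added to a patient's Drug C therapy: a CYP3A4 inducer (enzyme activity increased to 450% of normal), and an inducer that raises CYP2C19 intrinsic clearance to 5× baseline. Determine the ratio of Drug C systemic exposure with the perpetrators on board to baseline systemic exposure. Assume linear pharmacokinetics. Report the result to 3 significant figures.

CYP3A4: 0.27 × 4.5 = 1.215
CYP2C19: 0.43 × 5 = 2.15
Other: 0.3 (unchanged)
New clearance relative to baseline: 1.215 + 2.15 + 0.3 = 3.665.
Net systemic exposure ratio = 1 / 3.665 = 0.273.

0.273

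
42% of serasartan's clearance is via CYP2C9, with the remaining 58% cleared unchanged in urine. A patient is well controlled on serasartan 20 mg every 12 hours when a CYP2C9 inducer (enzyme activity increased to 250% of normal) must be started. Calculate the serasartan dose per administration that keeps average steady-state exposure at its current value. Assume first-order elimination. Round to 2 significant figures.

The CYP2C9 pathway (42% of clearance) increases to 2.5× activity: 0.42 × 2.5 = 1.05.
Non-CYP routes (58%) are unchanged.
CL_new/CL_old = 1.05 + 0.58 = 1.63.
Css,avg = (dose rate)/CL, so holding Css fixed requires dose ∝ CL: 20 × 1.63 = 33 mg.

33 mg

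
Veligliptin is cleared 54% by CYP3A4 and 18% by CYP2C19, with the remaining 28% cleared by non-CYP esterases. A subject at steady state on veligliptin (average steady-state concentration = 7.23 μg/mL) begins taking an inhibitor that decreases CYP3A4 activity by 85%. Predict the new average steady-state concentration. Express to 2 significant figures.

13 μg/mL

The CYP3A4 pathway (54% of clearance) falls to 0.15× activity: 0.54 × 0.15 = 0.081.
CYP2C19 (18%) and the residual 28% are unaffected.
CL_new/CL_old = 0.081 + 0.18 + 0.28 = 0.541.
With dosing unchanged, average steady-state concentration scales as 1/CL: 7.23 / 0.541 = 13 μg/mL.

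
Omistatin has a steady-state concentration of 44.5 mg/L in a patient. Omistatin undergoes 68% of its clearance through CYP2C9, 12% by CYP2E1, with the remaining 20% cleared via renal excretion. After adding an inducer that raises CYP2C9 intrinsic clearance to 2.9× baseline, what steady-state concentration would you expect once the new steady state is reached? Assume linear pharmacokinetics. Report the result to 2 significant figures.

19 mg/L

CYP2C9: 0.68 × 2.9 = 1.972
CYP2E1: 0.12 (unchanged)
Other: 0.2 (unchanged)
CL_new/CL_old = 1.972 + 0.12 + 0.2 = 2.292.
Steady-state concentration ∝ 1/CL, so new value = 44.5 / 2.292 = 19 mg/L.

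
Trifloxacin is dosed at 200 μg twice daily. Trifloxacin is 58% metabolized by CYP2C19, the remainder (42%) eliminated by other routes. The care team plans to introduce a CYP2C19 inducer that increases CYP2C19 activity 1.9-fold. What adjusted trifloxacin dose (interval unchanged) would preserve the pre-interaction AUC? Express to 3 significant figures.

The CYP2C19 pathway (58% of clearance) rises to 1.9× activity: 0.58 × 1.9 = 1.102.
Non-CYP routes (42%) are unchanged.
New clearance relative to baseline: 1.102 + 0.42 = 1.522.
Exposure is unchanged when dose changes in proportion to clearance. New dose = 200 μg × 1.522 = 304 μg.

304 μg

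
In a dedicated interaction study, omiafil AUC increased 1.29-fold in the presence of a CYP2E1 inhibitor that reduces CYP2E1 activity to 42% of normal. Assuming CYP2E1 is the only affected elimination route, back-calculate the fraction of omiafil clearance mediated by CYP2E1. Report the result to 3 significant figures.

0.388

Write x for the fraction cleared via CYP2E1. The observed AUC change means clearance fell to 1/1.29 = 0.7752 of baseline.
Only the CYP2E1 route changed, so 0.7752 = x·0.42 + (1 − x), giving x = 0.388.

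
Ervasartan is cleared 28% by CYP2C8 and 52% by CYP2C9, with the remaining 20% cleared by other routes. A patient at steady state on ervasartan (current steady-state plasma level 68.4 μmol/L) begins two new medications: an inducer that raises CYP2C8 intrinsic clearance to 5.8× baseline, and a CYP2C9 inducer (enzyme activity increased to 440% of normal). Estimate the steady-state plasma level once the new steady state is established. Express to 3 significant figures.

16.6 μmol/L

CYP2C8: 0.28 × 5.8 = 1.624
CYP2C9: 0.52 × 4.4 = 2.288
Other: 0.2 (unchanged)
CL_new/CL_old = 1.624 + 2.288 + 0.2 = 4.112.
New steady-state plasma level = 68.4 / 4.112 = 16.6 μmol/L (concentration scales inversely with clearance).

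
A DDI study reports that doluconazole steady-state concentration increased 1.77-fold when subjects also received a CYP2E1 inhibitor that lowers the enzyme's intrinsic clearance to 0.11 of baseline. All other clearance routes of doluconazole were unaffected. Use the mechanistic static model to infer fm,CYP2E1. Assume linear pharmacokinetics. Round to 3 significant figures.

CL'/CL = 1 / 1.77 = 0.565
0.11·fm + (1 − fm) = 0.565
fm = (0.565 − 1) / (0.11 − 1) = 0.489

0.489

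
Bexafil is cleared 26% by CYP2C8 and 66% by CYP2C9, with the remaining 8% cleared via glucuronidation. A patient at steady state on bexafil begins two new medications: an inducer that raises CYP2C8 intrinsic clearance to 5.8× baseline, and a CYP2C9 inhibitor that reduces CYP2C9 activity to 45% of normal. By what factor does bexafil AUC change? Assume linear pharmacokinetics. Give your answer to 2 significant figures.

The CYP2C8 pathway (26% of clearance) is boosted to 5.8× activity: 0.26 × 5.8 = 1.508.
The CYP2C9 pathway (66% of clearance) falls to 0.45× activity: 0.66 × 0.45 = 0.297.
The remaining 8% of clearance is unaffected.
New clearance relative to baseline: 1.508 + 0.297 + 0.08 = 1.885.
Because AUC varies inversely with clearance, the combined effect is 1 / 1.885 = 0.53.

0.53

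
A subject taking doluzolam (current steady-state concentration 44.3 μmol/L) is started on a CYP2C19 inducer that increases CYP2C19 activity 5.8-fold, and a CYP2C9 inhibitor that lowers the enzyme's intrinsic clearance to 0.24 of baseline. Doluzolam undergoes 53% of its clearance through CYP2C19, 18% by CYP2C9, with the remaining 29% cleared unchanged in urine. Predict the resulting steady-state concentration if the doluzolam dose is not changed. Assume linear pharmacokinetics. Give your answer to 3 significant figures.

The CYP2C19 pathway (53% of clearance) rises to 5.8× activity: 0.53 × 5.8 = 3.074.
The CYP2C9 pathway (18% of clearance) falls to 0.24× activity: 0.18 × 0.24 = 0.0432.
The remaining 29% of clearance is unaffected.
CL_new/CL_old = 3.074 + 0.0432 + 0.29 = 3.4072.
Dividing the baseline by the relative clearance: 44.3 / 3.4072 = 13.0 μmol/L.

13.0 μmol/L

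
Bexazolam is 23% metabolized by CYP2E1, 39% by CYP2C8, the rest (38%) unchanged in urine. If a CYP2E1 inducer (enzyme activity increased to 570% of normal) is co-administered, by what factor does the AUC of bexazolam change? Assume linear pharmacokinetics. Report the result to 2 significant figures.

0.48

The CYP2E1 pathway (23% of clearance) is boosted to 5.7× activity: 0.23 × 5.7 = 1.311.
CYP2C8 (39%) and the residual 38% are unaffected.
Relative clearance = 1.311 + 0.39 + 0.38 = 2.081.
AUC ratio = CL_old/CL_new = 1 / 2.081 = 0.48.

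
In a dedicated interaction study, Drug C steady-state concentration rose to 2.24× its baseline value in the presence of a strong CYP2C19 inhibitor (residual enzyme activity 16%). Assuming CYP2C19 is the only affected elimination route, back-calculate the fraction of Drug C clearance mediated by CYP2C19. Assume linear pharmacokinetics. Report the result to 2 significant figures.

Let fm be the CYP2C19 fraction. New clearance relative to baseline = fm × 0.16 + (1 − fm).
Steady-state concentration ratio = 1 / (new CL fraction), so new CL fraction = 1 / 2.24 = 0.4464.
fm × 0.16 + 1 − fm = 0.4464  ⇒  fm × (0.16 − 1) = −0.5536  ⇒  fm = 0.66.

0.66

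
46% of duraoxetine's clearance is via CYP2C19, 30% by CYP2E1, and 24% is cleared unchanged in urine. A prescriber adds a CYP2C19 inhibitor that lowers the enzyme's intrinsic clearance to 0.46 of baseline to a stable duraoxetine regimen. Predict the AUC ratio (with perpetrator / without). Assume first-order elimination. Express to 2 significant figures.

The CYP2C19 pathway (46% of clearance) is reduced to 0.46× activity: 0.46 × 0.46 = 0.2116.
CYP2E1 (30%) and the residual 24% are unaffected.
New clearance relative to baseline: 0.2116 + 0.3 + 0.24 = 0.7516.
Since AUC ∝ 1/CL, the ratio is 1 / 0.7516 = 1.3.

1.3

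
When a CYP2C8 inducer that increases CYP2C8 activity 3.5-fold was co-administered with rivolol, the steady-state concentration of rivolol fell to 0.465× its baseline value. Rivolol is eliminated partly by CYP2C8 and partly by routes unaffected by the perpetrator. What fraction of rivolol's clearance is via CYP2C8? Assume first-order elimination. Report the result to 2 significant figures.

CL'/CL = 1 / 0.465 = 2.151
3.5·fm + (1 − fm) = 2.151
fm = (2.151 − 1) / (3.5 − 1) = 0.46

0.46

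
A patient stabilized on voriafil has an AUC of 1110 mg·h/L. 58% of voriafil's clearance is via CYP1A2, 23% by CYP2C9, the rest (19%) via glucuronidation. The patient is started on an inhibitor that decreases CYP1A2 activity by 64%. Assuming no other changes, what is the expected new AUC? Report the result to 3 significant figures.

1.77 × 10³ mg·h/L

The CYP1A2 pathway (58% of clearance) drops to 0.36× activity: 0.58 × 0.36 = 0.2088.
CYP2C9 (23%) and the residual 19% are unaffected.
Relative clearance = 0.2088 + 0.23 + 0.19 = 0.6288.
AUC ∝ 1/CL, so new value = 1110 / 0.6288 = 1.77 × 10³ mg·h/L.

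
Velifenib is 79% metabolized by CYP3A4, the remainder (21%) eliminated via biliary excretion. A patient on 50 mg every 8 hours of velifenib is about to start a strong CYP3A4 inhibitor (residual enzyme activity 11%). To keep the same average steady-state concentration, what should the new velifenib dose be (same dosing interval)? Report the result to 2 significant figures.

15 mg

The CYP3A4 pathway (79% of clearance) drops to 0.11× activity: 0.79 × 0.11 = 0.0869.
Non-CYP routes (21%) are unchanged.
CL_new/CL_old = 0.0869 + 0.21 = 0.2969.
To maintain the same steady-state level, dose must scale with clearance: new dose = 50 × 0.2969 = 15 mg.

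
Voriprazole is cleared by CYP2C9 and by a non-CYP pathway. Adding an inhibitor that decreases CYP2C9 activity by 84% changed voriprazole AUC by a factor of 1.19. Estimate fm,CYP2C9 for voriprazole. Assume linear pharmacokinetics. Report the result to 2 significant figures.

Let x = fm,CYP2C9. Because AUC ∝ 1/CL, relative clearance fell to 1/1.19 = 0.8403.
Only the CYP2C9 route changed, so 0.8403 = x·0.16 + (1 − x), giving x = 0.19.

0.19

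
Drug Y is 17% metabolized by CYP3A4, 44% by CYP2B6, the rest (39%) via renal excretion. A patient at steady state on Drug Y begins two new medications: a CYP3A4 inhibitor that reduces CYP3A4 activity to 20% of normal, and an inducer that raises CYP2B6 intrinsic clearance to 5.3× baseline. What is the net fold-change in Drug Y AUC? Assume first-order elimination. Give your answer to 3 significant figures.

The CYP3A4 pathway (17% of clearance) drops to 0.2× activity: 0.17 × 0.2 = 0.034.
The CYP2B6 pathway (44% of clearance) increases to 5.3× activity: 0.44 × 5.3 = 2.332.
Non-CYP routes (39%) are unchanged.
New clearance relative to baseline: 0.034 + 2.332 + 0.39 = 2.756.
Because AUC varies inversely with clearance, the combined effect is 1 / 2.756 = 0.363.

0.363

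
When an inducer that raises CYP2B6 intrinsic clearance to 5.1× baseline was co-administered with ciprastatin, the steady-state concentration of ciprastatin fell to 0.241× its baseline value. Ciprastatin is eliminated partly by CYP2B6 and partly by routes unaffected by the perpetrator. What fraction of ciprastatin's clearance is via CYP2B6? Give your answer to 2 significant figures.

Let fm be the CYP2B6 fraction. New clearance relative to baseline = fm × 5.1 + (1 − fm).
Steady-state concentration ratio = 1 / (new CL fraction), so new CL fraction = 1 / 0.241 = 4.149.
fm × 5.1 + 1 − fm = 4.149  ⇒  fm × (5.1 − 1) = 3.149  ⇒  fm = 0.77.

0.77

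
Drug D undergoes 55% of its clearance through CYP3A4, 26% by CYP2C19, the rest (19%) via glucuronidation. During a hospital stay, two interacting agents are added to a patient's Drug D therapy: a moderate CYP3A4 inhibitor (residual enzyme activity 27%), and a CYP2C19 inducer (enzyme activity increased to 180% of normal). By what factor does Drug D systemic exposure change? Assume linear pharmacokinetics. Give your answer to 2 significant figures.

The CYP3A4 pathway (55% of clearance) is reduced to 0.27× activity: 0.55 × 0.27 = 0.1485.
The CYP2C19 pathway (26% of clearance) is boosted to 1.8× activity: 0.26 × 1.8 = 0.468.
The remaining 19% of clearance is unaffected.
Relative clearance = 0.1485 + 0.468 + 0.19 = 0.8065.
Because systemic exposure varies inversely with clearance, the combined effect is 1 / 0.8065 = 1.2.

1.2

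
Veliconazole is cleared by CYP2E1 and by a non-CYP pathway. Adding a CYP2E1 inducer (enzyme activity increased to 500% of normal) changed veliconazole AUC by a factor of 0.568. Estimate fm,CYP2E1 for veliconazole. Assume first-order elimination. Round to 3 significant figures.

Let fm be the CYP2E1 fraction. New clearance relative to baseline = fm × 5 + (1 − fm).
AUC ratio = 1 / (new CL fraction), so new CL fraction = 1 / 0.568 = 1.761.
fm × 5 + 1 − fm = 1.761  ⇒  fm × (5 − 1) = 0.7606  ⇒  fm = 0.190.

0.190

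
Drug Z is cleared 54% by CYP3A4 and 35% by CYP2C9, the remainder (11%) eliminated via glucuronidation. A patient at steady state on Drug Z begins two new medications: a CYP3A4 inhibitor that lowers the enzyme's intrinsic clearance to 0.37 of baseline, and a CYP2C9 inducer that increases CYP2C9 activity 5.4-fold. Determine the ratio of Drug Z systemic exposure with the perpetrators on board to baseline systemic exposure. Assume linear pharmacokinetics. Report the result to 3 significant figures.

0.455

CYP3A4: 0.54 × 0.37 = 0.1998
CYP2C9: 0.35 × 5.4 = 1.89
Other: 0.11 (unchanged)
Relative clearance = 0.1998 + 1.89 + 0.11 = 2.1998.
Because systemic exposure varies inversely with clearance, the combined effect is 1 / 2.1998 = 0.455.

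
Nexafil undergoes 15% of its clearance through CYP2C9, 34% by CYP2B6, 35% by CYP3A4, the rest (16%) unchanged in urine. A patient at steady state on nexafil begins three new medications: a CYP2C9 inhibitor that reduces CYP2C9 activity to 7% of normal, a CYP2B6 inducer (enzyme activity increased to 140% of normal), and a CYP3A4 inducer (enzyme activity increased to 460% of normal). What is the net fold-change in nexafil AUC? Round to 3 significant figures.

CYP2C9: 0.15 × 0.07 = 0.0105
CYP2B6: 0.34 × 1.4 = 0.476
CYP3A4: 0.35 × 4.6 = 1.61
Other: 0.16 (unchanged)
Relative clearance = 0.0105 + 0.476 + 1.61 + 0.16 = 2.2565.
Net AUC ratio = 1 / 2.2565 = 0.443.

0.443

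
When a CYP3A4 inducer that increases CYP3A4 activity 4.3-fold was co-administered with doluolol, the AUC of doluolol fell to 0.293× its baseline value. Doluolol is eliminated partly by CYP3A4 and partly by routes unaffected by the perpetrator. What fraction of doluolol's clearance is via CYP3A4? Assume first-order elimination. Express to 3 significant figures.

0.731

CL'/CL = 1 / 0.293 = 3.413
4.3·fm + (1 − fm) = 3.413
fm = (3.413 − 1) / (4.3 − 1) = 0.731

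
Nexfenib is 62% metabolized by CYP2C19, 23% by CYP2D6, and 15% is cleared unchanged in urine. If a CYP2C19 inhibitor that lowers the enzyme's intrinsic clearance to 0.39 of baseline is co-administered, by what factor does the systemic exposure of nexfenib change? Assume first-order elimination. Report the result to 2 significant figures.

The CYP2C19 pathway (62% of clearance) drops to 0.39× activity: 0.62 × 0.39 = 0.2418.
CYP2D6 (23%) and the residual 15% are unaffected.
CL_new/CL_old = 0.2418 + 0.23 + 0.15 = 0.6218.
Systemic exposure ratio = CL_old/CL_new = 1 / 0.6218 = 1.6.

1.6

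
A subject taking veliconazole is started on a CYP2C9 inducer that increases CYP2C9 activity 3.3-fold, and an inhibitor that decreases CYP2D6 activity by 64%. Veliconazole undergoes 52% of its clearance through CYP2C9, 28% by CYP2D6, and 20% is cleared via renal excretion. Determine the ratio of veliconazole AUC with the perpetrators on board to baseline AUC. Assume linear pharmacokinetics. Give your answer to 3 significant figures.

0.496

The CYP2C9 pathway (52% of clearance) is boosted to 3.3× activity: 0.52 × 3.3 = 1.716.
The CYP2D6 pathway (28% of clearance) is reduced to 0.36× activity: 0.28 × 0.36 = 0.1008.
The remaining 20% of clearance is unaffected.
CL_new/CL_old = 1.716 + 0.1008 + 0.2 = 2.0168.
Net AUC ratio = 1 / 2.0168 = 0.496.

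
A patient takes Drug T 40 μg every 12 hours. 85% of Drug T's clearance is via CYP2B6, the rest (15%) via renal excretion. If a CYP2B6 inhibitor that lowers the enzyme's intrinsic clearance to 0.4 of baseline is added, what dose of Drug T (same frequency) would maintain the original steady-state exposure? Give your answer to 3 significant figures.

The CYP2B6 pathway (85% of clearance) is reduced to 0.4× activity: 0.85 × 0.4 = 0.34.
The remaining 15% of clearance is unaffected.
New clearance relative to baseline: 0.34 + 0.15 = 0.49.
Css,avg = (dose rate)/CL, so holding Css fixed requires dose ∝ CL: 40 × 0.49 = 19.6 μg.

19.6 μg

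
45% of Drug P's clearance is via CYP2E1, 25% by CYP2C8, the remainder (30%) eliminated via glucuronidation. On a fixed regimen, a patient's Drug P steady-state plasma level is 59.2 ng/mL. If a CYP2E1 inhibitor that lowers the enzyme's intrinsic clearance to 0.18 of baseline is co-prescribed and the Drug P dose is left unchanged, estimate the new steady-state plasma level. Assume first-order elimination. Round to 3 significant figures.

93.8 ng/mL

CYP2E1: 0.45 × 0.18 = 0.081
CYP2C8: 0.25 (unchanged)
Other: 0.3 (unchanged)
New clearance relative to baseline: 0.081 + 0.25 + 0.3 = 0.631.
Steady-state plasma level ∝ 1/CL, so new value = 59.2 / 0.631 = 93.8 ng/mL.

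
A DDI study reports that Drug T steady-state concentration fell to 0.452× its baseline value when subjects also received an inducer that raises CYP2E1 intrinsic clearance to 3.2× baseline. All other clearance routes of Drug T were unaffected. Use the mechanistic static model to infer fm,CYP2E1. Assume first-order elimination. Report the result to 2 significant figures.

0.55

Call the CYP2E1 fraction fm. After the interaction, CL_new/CL_old = fm × 3.2 + (1 − fm).
Steady-state concentration ratio = 1 / (new CL fraction), so new CL fraction = 1 / 0.452 = 2.212.
fm × 3.2 + 1 − fm = 2.212  ⇒  fm × (3.2 − 1) = 1.212  ⇒  fm = 0.55.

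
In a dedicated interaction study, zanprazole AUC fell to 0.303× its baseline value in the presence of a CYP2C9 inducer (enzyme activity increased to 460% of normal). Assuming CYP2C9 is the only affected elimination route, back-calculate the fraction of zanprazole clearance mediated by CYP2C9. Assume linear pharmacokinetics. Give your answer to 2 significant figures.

Let fm be the CYP2C9 fraction. New clearance relative to baseline = fm × 4.6 + (1 − fm).
AUC ratio = 1 / (new CL fraction), so new CL fraction = 1 / 0.303 = 3.3.
fm × 4.6 + 1 − fm = 3.3  ⇒  fm × (4.6 − 1) = 2.3  ⇒  fm = 0.64.

0.64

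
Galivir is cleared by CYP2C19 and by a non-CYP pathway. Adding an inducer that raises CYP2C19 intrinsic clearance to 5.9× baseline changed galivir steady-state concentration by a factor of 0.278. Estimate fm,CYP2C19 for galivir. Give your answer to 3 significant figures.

0.530

Let x = fm,CYP2C19. Because steady-state concentration ∝ 1/CL, relative clearance rose to 1/0.278 = 3.597.
Only the CYP2C19 route changed, so 3.597 = x·5.9 + (1 − x), giving x = 0.530.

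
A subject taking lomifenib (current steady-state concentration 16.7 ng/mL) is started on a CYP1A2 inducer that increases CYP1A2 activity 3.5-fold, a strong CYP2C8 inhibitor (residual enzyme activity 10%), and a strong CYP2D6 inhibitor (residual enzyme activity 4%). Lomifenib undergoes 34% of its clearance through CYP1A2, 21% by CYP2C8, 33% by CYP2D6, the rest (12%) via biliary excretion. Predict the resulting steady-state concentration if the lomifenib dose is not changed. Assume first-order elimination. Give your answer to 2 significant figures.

12 ng/mL

The CYP1A2 pathway (34% of clearance) is boosted to 3.5× activity: 0.34 × 3.5 = 1.19.
The CYP2C8 pathway (21% of clearance) falls to 0.1× activity: 0.21 × 0.1 = 0.021.
The CYP2D6 pathway (33% of clearance) is reduced to 0.04× activity: 0.33 × 0.04 = 0.0132.
The remaining 12% of clearance is unaffected.
Relative clearance = 1.19 + 0.021 + 0.0132 + 0.12 = 1.3442.
Steady-state concentration ∝ 1/CL: new value = 16.7 / 1.3442 = 12 ng/mL.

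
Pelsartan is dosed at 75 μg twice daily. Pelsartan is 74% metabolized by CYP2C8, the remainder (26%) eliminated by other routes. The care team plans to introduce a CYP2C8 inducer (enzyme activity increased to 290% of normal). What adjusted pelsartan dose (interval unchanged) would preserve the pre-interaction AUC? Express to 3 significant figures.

180 μg

The CYP2C8 pathway (74% of clearance) is boosted to 2.9× activity: 0.74 × 2.9 = 2.146.
Non-CYP routes (26%) are unchanged.
Relative clearance = 2.146 + 0.26 = 2.406.
Css,avg = (dose rate)/CL, so holding Css fixed requires dose ∝ CL: 75 × 2.406 = 180 μg.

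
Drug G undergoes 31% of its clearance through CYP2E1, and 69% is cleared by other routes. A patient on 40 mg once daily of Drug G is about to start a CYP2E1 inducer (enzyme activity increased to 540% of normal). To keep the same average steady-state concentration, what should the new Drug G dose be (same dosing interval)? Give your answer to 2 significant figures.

95 mg

CYP2E1: 0.31 × 5.4 = 1.674
Other: 0.69 (unchanged)
CL_new/CL_old = 1.674 + 0.69 = 2.364.
Exposure is unchanged when dose changes in proportion to clearance. New dose = 40 mg × 2.364 = 95 mg.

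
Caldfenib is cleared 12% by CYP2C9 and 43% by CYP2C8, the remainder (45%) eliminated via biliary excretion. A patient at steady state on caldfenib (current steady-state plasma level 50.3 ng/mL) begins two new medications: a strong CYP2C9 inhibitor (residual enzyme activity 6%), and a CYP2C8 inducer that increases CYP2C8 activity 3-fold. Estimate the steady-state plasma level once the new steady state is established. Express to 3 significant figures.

The CYP2C9 pathway (12% of clearance) falls to 0.06× activity: 0.12 × 0.06 = 0.0072.
The CYP2C8 pathway (43% of clearance) increases to 3× activity: 0.43 × 3 = 1.29.
The remaining 45% of clearance is unaffected.
Relative clearance = 0.0072 + 1.29 + 0.45 = 1.7472.
New steady-state plasma level = 50.3 / 1.7472 = 28.8 ng/mL (concentration scales inversely with clearance).

28.8 ng/mL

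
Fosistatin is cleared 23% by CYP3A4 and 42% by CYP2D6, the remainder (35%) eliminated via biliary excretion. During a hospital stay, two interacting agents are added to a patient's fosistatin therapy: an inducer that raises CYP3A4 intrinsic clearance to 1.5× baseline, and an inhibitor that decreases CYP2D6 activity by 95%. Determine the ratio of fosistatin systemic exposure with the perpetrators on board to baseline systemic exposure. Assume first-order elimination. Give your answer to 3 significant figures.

1.40

The CYP3A4 pathway (23% of clearance) rises to 1.5× activity: 0.23 × 1.5 = 0.345.
The CYP2D6 pathway (42% of clearance) drops to 0.05× activity: 0.42 × 0.05 = 0.021.
The remaining 35% of clearance is unaffected.
Relative clearance = 0.345 + 0.021 + 0.35 = 0.716.
Because systemic exposure varies inversely with clearance, the combined effect is 1 / 0.716 = 1.40.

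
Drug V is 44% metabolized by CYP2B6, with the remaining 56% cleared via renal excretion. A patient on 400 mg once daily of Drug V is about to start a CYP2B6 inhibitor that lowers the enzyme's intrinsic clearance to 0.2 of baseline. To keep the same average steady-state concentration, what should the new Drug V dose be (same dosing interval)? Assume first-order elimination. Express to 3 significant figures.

The CYP2B6 pathway (44% of clearance) is reduced to 0.2× activity: 0.44 × 0.2 = 0.088.
The remaining 56% of clearance is unaffected.
New clearance relative to baseline: 0.088 + 0.56 = 0.648.
Exposure is unchanged when dose changes in proportion to clearance. New dose = 400 mg × 0.648 = 259 mg.

259 mg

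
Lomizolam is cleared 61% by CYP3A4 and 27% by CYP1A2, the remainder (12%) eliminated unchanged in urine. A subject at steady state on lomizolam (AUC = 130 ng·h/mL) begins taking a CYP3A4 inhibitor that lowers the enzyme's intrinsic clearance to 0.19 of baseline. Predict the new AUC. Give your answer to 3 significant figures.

257 ng·h/mL

CYP3A4: 0.61 × 0.19 = 0.1159
CYP1A2: 0.27 (unchanged)
Other: 0.12 (unchanged)
CL_new/CL_old = 0.1159 + 0.27 + 0.12 = 0.5059.
With dosing unchanged, AUC scales as 1/CL: 130 / 0.5059 = 257 ng·h/mL.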